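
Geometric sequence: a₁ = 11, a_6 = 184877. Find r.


r^(n-1) = aₙ/a₁
r^5 = 184877/11 = 16807
r = 16807^(1/5)
= 7

r = 7


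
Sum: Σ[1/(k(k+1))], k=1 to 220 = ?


1/(k(k+1)) = 1/k - 1/(k+1) (partial fractions)
Telescoping: Σ = 1 - 1/221 = 220/221

Sum = 220/221


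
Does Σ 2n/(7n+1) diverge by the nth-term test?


lim(n→∞) 2n/(7n+1) = 2/7 = 2/7  (divide numerator and denominator by n)
lim aₙ = 2/7 ≠ 0 → series DIVERGES

Diverges (lim aₙ = 2/7 ≠ 0)


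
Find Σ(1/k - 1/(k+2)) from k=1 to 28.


Telescoping with gap 2: two head and two tail terms survive.
= (1 + 1/2) - (1/29 + 1/30)
= 3/2 - 1/29 - 1/30 = 623/435

Sum = 623/435


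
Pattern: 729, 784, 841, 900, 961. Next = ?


Pattern: perfect squares: n²
Terms: 729, 784, 841, 900, 961
Next term = 1024

Next term = 1024


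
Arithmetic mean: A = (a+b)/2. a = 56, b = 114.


AM = (56 + 114)/2 = 170/2 = 85

AM = 85


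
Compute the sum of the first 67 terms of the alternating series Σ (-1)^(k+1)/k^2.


S = 1 - 1/4 + 1/9 - 1/16 + 1/25 - 1/36 + 1/49 - 1/64 ± ...
= 0.8226
(Full series converges to +π²/12 ≈ +0.8225)

S_67 = 0.8226


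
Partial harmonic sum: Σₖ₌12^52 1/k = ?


Σₖ₌12^52 1/k = 1/12 + 1/13 + 1/14 + ... + 1/52
= 4704865876296592668539/3099044504245996706400
≈ 1.5182

Sum = 4704865876296592668539/3099044504245996706400 ≈ 1.5182


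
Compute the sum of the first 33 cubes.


n(n+1)/2 = 33×34/2 = 561
Σk³ = 561² = 314721

Σk³ = 314721


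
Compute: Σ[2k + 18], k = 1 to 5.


Σ(2k+18) = 2·Σk + 18·n
= 2·15 + 18·5
= 30 + 90 = 120

Σ = 120


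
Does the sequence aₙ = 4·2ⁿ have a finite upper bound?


aₙ = 4·2ⁿ → as n→∞, aₙ→∞ (since base 2 > 1)
No finite upper bound exists
The sequence is UNBOUNDED

Unbounded (aₙ → ∞ as n → ∞)


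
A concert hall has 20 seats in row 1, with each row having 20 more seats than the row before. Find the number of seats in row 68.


aₙ = a₁ + (n-1)d
= 20 + (68-1)×20
= 20 + 1340
= 1360

a_68 = 1360


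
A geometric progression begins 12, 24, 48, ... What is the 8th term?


aₙ = a₁·r^(n-1)
= 12×2^7
= 12×128
= 1536

a_8 = 1536


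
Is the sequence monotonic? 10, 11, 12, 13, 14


Differences: 1, 1, 1, 1
All differences > 0 → strictly INCREASING

Monotonically increasing


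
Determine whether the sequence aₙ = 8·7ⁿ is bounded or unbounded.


aₙ = 8·7ⁿ → as n→∞, aₙ→∞ (since base 7 > 1)
No finite upper bound exists
The sequence is UNBOUNDED

Unbounded (aₙ → ∞ as n → ∞)


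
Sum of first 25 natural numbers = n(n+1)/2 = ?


n(n+1)/2 = 25×26/2 = 650/2 = 325

Σk = 325


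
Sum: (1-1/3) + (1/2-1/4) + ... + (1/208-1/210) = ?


Telescoping with gap 2: two head and two tail terms survive.
= (1 + 1/2) - (1/209 + 1/210)
= 3/2 - 1/209 - 1/210 = 32708/21945

Sum = 32708/21945


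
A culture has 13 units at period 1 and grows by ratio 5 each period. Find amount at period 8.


aₙ = a₁·r^(n-1)
= 13×5^7
= 13×78125
= 1015625

a_8 = 1015625


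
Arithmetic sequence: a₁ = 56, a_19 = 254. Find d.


d = (aₙ - a₁)/(n-1)
= (254 - 56)/(19-1)
= 198/18 = 11

d = 11


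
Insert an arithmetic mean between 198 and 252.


AM = (198 + 252)/2 = 450/2 = 225

AM = 225


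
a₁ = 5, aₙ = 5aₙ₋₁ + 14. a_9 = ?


Computing step by step:
a_1 = 5
a_2 = 39
a_3 = 209
a_4 = 1059
a_5 = 5309
a_6 = 26559
a_7 = 132809
a_8 = 664059
a_9 = 3320309


a_9 = 3320309


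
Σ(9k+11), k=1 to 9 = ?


Σ(9k+11) = 9·Σk + 11·n
= 9·45 + 11·9
= 405 + 99 = 504

Σ = 504


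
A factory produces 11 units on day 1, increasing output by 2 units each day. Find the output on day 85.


aₙ = a₁ + (n-1)d
= 11 + (85-1)×2
= 11 + 168
= 179

a_85 = 179


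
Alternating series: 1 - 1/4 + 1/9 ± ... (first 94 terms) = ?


S = 1 - 1/4 + 1/9 - 1/16 + 1/25 - 1/36 + 1/49 - 1/64 ± ...
= 0.8224
(Full series converges to +π²/12 ≈ +0.8225)

S_94 = 0.8224


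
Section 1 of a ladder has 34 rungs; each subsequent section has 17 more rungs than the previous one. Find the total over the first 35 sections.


aₙ = 34 + (35-1)×17 = 612
Sₙ = n(a₁+aₙ)/2 = 35×(34+612)/2
= 35×646/2 = 11305

S_35 = 11305


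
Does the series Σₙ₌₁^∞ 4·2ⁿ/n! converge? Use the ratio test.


aₙ = 4·2^n/n!
a_{n+1}/aₙ = 2^(n+1)/(n+1)! × n!/2^n  (constant 4 cancels)
= 2/(n+1)
L = lim(n→∞) 2/(n+1) = 0
L < 1 → series CONVERGES

Converges (ratio test: L = 0 < 1)


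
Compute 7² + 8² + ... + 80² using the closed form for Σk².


Σₖ₌7^80 k² = Σₖ₌₁^80 k² − Σₖ₌₁^6 k²
= 80·81·161/6 − 6·7·13/6
= 173880 − 91 = 173789

Σk² = 173789


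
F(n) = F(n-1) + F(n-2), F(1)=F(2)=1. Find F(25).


Fibonacci sequence: 1, 1, 2, 3, 5, 8, 13, 21, 34, 55, 89, ...
F(25) = 75025

F(25) = 75025


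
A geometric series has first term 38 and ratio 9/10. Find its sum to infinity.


S∞ = a₁/(1-r) = 38/(1 - 9/10)
= 38/(1/10)
= 380

S∞ = 380


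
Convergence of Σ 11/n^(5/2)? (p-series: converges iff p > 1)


p-series test: Σ c/n^p converges if p > 1, diverges if p ≤ 1 (constant c > 0 doesn't affect convergence).
p = 5/2
5/2 > 1 → CONVERGES

Converges (p = 5/2 > 1)


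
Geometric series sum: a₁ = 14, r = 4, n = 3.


Sₙ = 14×(4^3 - 1)/(4 - 1)
= 14×(64 - 1)/3
= 14×63/3
= 294

S_3 = 294


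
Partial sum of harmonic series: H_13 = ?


H_13 = 1/1 + 1/2 + 1/3 + ... + 1/13
= 1145993/360360
≈ 3.1801

H_13 = 1145993/360360 ≈ 3.1801


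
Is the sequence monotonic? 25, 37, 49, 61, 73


Differences: 12, 12, 12, 12
All differences > 0 → strictly INCREASING

Monotonically increasing


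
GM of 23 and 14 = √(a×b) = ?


GM = √(23×14) = √322 = 17.9444

GM = 17.9444


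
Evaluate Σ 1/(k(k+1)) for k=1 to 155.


1/(k(k+1)) = 1/k - 1/(k+1) (partial fractions)
Telescoping: Σ = 1 - 1/156 = 155/156

Sum = 155/156


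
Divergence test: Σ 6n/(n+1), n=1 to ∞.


lim(n→∞) 6n/(n+1) = 6/1 = 6  (divide numerator and denominator by n)
lim aₙ = 6 ≠ 0 → series DIVERGES

Diverges (lim aₙ = 6 ≠ 0)


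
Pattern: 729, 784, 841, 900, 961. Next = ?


Pattern: perfect squares: n²
Terms: 729, 784, 841, 900, 961
Next term = 1024

Next term = 1024


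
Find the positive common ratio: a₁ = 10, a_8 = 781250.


r^(n-1) = aₙ/a₁
r^7 = 781250/10 = 78125
r = 78125^(1/7)
= 5

r = 5


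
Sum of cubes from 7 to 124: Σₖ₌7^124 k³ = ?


Σₖ₌7^124 k³ = [124·125/2]² − [6·7/2]²
= 60062500 − 441 = 60062059

Σk³ = 60062059


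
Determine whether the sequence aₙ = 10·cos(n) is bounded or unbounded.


For all n, -1 ≤ cos(n) ≤ 1, so -10 ≤ 10·cos(n) ≤ 10
Lower bound: -10, Upper bound: 10
The sequence IS bounded

Bounded (-10 ≤ aₙ ≤ 10)


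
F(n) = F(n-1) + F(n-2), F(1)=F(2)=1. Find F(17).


Fibonacci sequence: 1, 1, 2, 3, 5, 8, 13, 21, 34, 55, 89, ...
F(17) = 1597

F(17) = 1597


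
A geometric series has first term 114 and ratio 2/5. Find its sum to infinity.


S∞ = a₁/(1-r) = 114/(1 - 2/5)
= 114/(3/5)
= 190

S∞ = 190


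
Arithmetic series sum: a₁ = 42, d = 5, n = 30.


aₙ = 42 + (30-1)×5 = 187
Sₙ = n(a₁+aₙ)/2 = 30×(42+187)/2
= 30×229/2 = 3435

S_30 = 3435


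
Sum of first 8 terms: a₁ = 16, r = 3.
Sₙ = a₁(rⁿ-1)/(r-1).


Sₙ = 16×(3^8 - 1)/(3 - 1)
= 16×(6561 - 1)/2
= 16×6560/2
= 52480

S_8 = 52480


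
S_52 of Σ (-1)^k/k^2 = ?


S = -1 + 1/4 - 1/9 + 1/16 - 1/25 + 1/36 - 1/49 + 1/64 ± ...
= -0.8223
(Full series converges to -π²/12 ≈ -0.8225)

S_52 = -0.8223


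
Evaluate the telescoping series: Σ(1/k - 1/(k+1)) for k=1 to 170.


Telescoping: adjacent terms cancel.
= 1/1 - 1/171
= 1 - 1/171 = 170/171

Sum = 170/171


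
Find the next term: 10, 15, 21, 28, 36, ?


Pattern: triangular numbers: n(n+1)/2
Terms: 10, 15, 21, 28, 36
Next term = 45

Next term = 45


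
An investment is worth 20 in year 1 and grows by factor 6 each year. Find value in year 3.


aₙ = a₁·r^(n-1)
= 20×6^2
= 20×36
= 720

a_3 = 720


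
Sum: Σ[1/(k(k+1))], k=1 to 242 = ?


1/(k(k+1)) = 1/k - 1/(k+1) (partial fractions)
Telescoping: Σ = 1 - 1/243 = 242/243

Sum = 242/243


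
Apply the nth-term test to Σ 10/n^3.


lim(n→∞) 10/n^3 = 0
lim aₙ = 0 → nth-term test is INCONCLUSIVE
(Need other tests; this is actually a convergent p-series with p=3 > 1)

Inconclusive (lim aₙ = 0; need another test)


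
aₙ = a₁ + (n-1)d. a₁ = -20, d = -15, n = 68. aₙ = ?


aₙ = a₁ + (n-1)d
= -20 + (68-1)×-15
= -20 - 1005
= -1025

a_68 = -1025


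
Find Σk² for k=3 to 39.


Σₖ₌3^39 k² = Σₖ₌₁^39 k² − Σₖ₌₁^2 k²
= 39·40·79/6 − 2·3·5/6
= 20540 − 5 = 20535

Σk² = 20535


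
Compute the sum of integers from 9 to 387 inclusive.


Σₖ₌9^387 k = Σₖ₌₁^387 k − Σₖ₌₁^8 k
= 387·388/2 − 8·9/2
= 75078 − 36 = 75042

Σk = 75042


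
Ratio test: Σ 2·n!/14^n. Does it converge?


aₙ = 2·n!/14^n
a_{n+1}/aₙ = (n+1)!/14^(n+1) × 14^n/n!  (constant 2 cancels)
= (n+1)/14
L = lim(n→∞) (n+1)/14 = ∞
L > 1 → series DIVERGES

Diverges (ratio test: L = ∞ > 1)


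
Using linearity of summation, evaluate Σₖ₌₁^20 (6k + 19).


Σ(6k+19) = 6·Σk + 19·n
= 6·210 + 19·20
= 1260 + 380 = 1640

Σ = 1640


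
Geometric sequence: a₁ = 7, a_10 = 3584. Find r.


r^(n-1) = aₙ/a₁
r^9 = 3584/7 = 512
r = 512^(1/9)
= 2

r = 2


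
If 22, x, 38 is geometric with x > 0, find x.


GM = √(22×38) = √836 = 28.9137

GM = 28.9137


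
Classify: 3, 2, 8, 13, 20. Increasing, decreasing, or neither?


Differences: -1, 6, 5, 7
Difference at position 2 is +6 (> 0) but position 1 is -1 (< 0) — sequence both rises and falls
→ NOT monotonic

Not monotonic


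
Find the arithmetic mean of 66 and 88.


AM = (66 + 88)/2 = 154/2 = 77

AM = 77


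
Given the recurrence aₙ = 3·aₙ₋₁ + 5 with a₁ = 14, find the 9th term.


Computing step by step:
a_1 = 14
a_2 = 47
a_3 = 146
a_4 = 443
a_5 = 1334
a_6 = 4007
a_7 = 12026
a_8 = 36083
a_9 = 108254


a_9 = 108254


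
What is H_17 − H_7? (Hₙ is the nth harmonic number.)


Σₖ₌8^17 1/k = 1/8 + 1/9 + 1/10 + 1/11 + 1/12 + 1/13 + 1/14 + 1/15 + 1/16 + 1/17
= 2074783/2450448
≈ 0.8467

Sum = 2074783/2450448 ≈ 0.8467


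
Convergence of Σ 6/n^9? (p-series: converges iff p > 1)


p-series test: Σ c/n^p converges if p > 1, diverges if p ≤ 1 (constant c > 0 doesn't affect convergence).
p = 9
9 > 1 → CONVERGES

Converges (p = 9 > 1)


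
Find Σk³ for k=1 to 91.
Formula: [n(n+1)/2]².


n(n+1)/2 = 91×92/2 = 4186
Σk³ = 4186² = 17522596

Σk³ = 17522596


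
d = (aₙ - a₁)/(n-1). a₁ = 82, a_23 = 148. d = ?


d = (aₙ - a₁)/(n-1)
= (148 - 82)/(23-1)
= 66/22 = 3

d = 3


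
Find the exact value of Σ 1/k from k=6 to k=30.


Σₖ₌6^30 1/k = 1/6 + 1/7 + 1/8 + ... + 1/30
= 3986594995087/2329089562800
≈ 1.7117

Sum = 3986594995087/2329089562800 ≈ 1.7117


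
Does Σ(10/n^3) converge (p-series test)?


p-series test: Σ c/n^p converges if p > 1, diverges if p ≤ 1 (constant c > 0 doesn't affect convergence).
p = 3
3 > 1 → CONVERGES

Converges (p = 3 > 1)


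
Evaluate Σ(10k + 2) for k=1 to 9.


Σ(10k+2) = 10·Σk + 2·n
= 10·45 + 2·9
= 450 + 18 = 468

Σ = 468


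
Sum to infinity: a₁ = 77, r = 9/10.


S∞ = a₁/(1-r) = 77/(1 - 9/10)
= 77/(1/10)
= 770

S∞ = 770


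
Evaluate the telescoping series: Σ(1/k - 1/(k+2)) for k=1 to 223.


Telescoping with gap 2: two head and two tail terms survive.
= (1 + 1/2) - (1/224 + 1/225)
= 3/2 - 1/224 - 1/225 = 75151/50400

Sum = 75151/50400


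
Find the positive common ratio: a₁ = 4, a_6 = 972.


r^(n-1) = aₙ/a₁
r^5 = 972/4 = 243
r = 243^(1/5)
= 3

r = 3


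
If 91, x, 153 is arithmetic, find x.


AM = (91 + 153)/2 = 244/2 = 122

AM = 122


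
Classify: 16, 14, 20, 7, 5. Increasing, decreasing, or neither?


Differences: -2, 6, -13, -2
Difference at position 2 is +6 (> 0) but position 1 is -2 (< 0) — sequence both rises and falls
→ NOT monotonic

Not monotonic


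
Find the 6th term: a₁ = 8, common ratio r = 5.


aₙ = a₁·r^(n-1)
= 8×5^5
= 8×3125
= 25000

a_6 = 25000


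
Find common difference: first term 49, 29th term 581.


d = (aₙ - a₁)/(n-1)
= (581 - 49)/(29-1)
= 532/28 = 19

d = 19


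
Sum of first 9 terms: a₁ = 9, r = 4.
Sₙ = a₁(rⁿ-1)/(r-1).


Sₙ = 9×(4^9 - 1)/(4 - 1)
= 9×(262144 - 1)/3
= 9×262143/3
= 786429

S_9 = 786429


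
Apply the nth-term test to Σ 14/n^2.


lim(n→∞) 14/n^2 = 0
lim aₙ = 0 → nth-term test is INCONCLUSIVE
(Need other tests; this is actually a convergent p-series with p=2 > 1)

Inconclusive (lim aₙ = 0; need another test)


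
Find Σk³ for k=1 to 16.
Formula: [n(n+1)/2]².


n(n+1)/2 = 16×17/2 = 136
Σk³ = 136² = 18496

Σk³ = 18496


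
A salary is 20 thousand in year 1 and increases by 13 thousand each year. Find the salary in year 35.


aₙ = a₁ + (n-1)d
= 20 + (35-1)×13
= 20 + 442
= 462

a_35 = 462


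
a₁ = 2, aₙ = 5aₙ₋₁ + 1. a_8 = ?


Computing step by step:
a_1 = 2
a_2 = 11
a_3 = 56
a_4 = 281
a_5 = 1406
a_6 = 7031
a_7 = 35156
a_8 = 175781


a_8 = 175781


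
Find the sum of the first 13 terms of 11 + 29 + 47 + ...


aₙ = 11 + (13-1)×18 = 227
Sₙ = n(a₁+aₙ)/2 = 13×(11+227)/2
= 13×238/2 = 1547

S_13 = 1547


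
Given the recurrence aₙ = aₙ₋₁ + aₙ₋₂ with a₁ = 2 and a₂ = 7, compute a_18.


Computing iteratively: 2, 7, 9, 16, 25, 41, 66, 107, 173, 280, 453, 733, ...
a_18 = 13153

a_18 = 13153


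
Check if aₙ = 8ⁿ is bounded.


aₙ = 8ⁿ → as n→∞, aₙ→∞ (since base 8 > 1)
No finite upper bound exists
The sequence is UNBOUNDED

Unbounded (aₙ → ∞ as n → ∞)


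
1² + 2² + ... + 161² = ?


n = 161
n(n+1)(2n+1)/6 = 161×162×323/6
= 8424486/6 = 1404081

Σk² = 1404081


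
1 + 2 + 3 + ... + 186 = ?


n(n+1)/2 = 186×187/2 = 34782/2 = 17391

Σk = 17391


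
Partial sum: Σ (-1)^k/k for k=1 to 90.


S = -1 + 1/2 - 1/3 + 1/4 - 1/5 + 1/6 - 1/7 + 1/8 ± ...
= -0.6876
(Full series converges to -ln(2) ≈ -0.6931)

S_90 = -0.6876


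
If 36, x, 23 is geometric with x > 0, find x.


GM = √(36×23) = √828 = 28.775

GM = 28.775


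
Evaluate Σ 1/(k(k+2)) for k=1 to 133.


1/(k(k+2)) = (1/2)·(1/k - 1/(k+2)) (partial fractions)
Telescoping: Σ = (1/2)·(1 + 1/2 - 1/134 - 1/135) = 13433/18090

Sum = 13433/18090


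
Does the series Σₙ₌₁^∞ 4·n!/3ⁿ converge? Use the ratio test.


aₙ = 4·n!/3^n
a_{n+1}/aₙ = (n+1)!/3^(n+1) × 3^n/n!  (constant 4 cancels)
= (n+1)/3
L = lim(n→∞) (n+1)/3 = ∞
L > 1 → series DIVERGES

Diverges (ratio test: L = ∞ > 1)


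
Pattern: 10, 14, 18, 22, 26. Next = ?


Pattern: arithmetic (d=4)
Terms: 10, 14, 18, 22, 26
Next term = 30

Next term = 30


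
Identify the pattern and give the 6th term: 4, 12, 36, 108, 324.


Pattern: geometric (r=3)
Terms: 4, 12, 36, 108, 324
Next term = 972

Next term = 972


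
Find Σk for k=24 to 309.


Σₖ₌24^309 k = Σₖ₌₁^309 k − Σₖ₌₁^23 k
= 309·310/2 − 23·24/2
= 47895 − 276 = 47619

Σk = 47619


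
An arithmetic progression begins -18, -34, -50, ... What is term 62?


aₙ = a₁ + (n-1)d
= -18 + (62-1)×-16
= -18 - 976
= -994

a_62 = -994


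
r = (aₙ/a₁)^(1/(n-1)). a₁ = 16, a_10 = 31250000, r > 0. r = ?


r^(n-1) = aₙ/a₁
r^9 = 31250000/16 = 1953125
r = 1953125^(1/9)
= 5

r = 5


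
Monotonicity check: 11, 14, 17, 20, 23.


Differences: 3, 3, 3, 3
All differences > 0 → strictly INCREASING

Monotonically increasing


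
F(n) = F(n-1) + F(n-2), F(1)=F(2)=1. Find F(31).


Fibonacci sequence: 1, 1, 2, 3, 5, 8, 13, 21, 34, 55, 89, ...
F(31) = 1346269

F(31) = 1346269


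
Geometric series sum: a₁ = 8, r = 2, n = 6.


Sₙ = 8×(2^6 - 1)/(2 - 1)
= 8×(64 - 1)/1
= 8×63/1
= 504

S_6 = 504


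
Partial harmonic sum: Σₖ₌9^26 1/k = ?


Σₖ₌9^26 1/k = 1/9 + 1/10 + 1/11 + ... + 1/26
= 10142360257/8923714800
≈ 1.1366

Sum = 10142360257/8923714800 ≈ 1.1366


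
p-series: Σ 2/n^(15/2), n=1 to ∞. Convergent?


p-series test: Σ c/n^p converges if p > 1, diverges if p ≤ 1 (constant c > 0 doesn't affect convergence).
p = 15/2
15/2 > 1 → CONVERGES

Converges (p = 15/2 > 1)


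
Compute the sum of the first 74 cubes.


n(n+1)/2 = 74×75/2 = 2775
Σk³ = 2775² = 7700625

Σk³ = 7700625


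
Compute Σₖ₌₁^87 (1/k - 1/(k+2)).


Telescoping with gap 2: two head and two tail terms survive.
= (1 + 1/2) - (1/88 + 1/89)
= 3/2 - 1/88 - 1/89 = 11571/7832

Sum = 11571/7832


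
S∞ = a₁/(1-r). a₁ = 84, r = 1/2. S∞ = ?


S∞ = a₁/(1-r) = 84/(1 - 1/2)
= 84/(1/2)
= 168

S∞ = 168


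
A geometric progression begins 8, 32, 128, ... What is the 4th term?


aₙ = a₁·r^(n-1)
= 8×4^3
= 8×64
= 512

a_4 = 512


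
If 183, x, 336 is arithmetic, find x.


AM = (183 + 336)/2 = 519/2 = 259.5

AM = 259.5


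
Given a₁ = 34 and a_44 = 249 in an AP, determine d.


d = (aₙ - a₁)/(n-1)
= (249 - 34)/(44-1)
= 215/43 = 5

d = 5


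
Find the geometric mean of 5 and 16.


GM = √(5×16) = √80 = 8.9443

GM = 8.9443


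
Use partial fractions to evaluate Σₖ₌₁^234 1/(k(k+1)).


1/(k(k+1)) = 1/k - 1/(k+1) (partial fractions)
Telescoping: Σ = 1 - 1/235 = 234/235

Sum = 234/235


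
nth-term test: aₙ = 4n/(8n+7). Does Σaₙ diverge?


lim(n→∞) 4n/(8n+7) = 4/8 = 1/2  (divide numerator and denominator by n)
lim aₙ = 1/2 ≠ 0 → series DIVERGES

Diverges (lim aₙ = 1/2 ≠ 0)


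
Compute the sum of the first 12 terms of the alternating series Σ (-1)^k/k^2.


S = -1 + 1/4 - 1/9 + 1/16 - 1/25 + 1/36 - 1/49 + 1/64 ± ...
= -0.8193
(Full series converges to -π²/12 ≈ -0.8225)

S_12 = -0.8193


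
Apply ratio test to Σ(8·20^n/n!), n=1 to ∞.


aₙ = 8·20^n/n!
a_{n+1}/aₙ = 20^(n+1)/(n+1)! × n!/20^n  (constant 8 cancels)
= 20/(n+1)
L = lim(n→∞) 20/(n+1) = 0
L < 1 → series CONVERGES

Converges (ratio test: L = 0 < 1)


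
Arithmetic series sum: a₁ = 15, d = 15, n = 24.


aₙ = 15 + (24-1)×15 = 360
Sₙ = n(a₁+aₙ)/2 = 24×(15+360)/2
= 24×375/2 = 4500

S_24 = 4500


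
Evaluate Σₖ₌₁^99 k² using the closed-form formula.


n = 99
n(n+1)(2n+1)/6 = 99×100×199/6
= 1970100/6 = 328350

Σk² = 328350


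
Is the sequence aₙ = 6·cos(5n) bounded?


For all n, -1 ≤ cos(5n) ≤ 1, so -6 ≤ 6·cos(5n) ≤ 6
Lower bound: -6, Upper bound: 6
The sequence IS bounded

Bounded (-6 ≤ aₙ ≤ 6)


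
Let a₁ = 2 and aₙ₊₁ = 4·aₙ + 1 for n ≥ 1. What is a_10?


Computing step by step:
a_1 = 2
a_2 = 9
a_3 = 37
a_4 = 149
a_5 = 597
a_6 = 2389
a_7 = 9557
a_8 = 38229
a_9 = 152917
a_10 = 611669


a_10 = 611669


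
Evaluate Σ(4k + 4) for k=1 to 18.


Σ(4k+4) = 4·Σk + 4·n
= 4·171 + 4·18
= 684 + 72 = 756

Σ = 756


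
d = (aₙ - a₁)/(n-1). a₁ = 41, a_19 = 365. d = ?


d = (aₙ - a₁)/(n-1)
= (365 - 41)/(19-1)
= 324/18 = 18

d = 18


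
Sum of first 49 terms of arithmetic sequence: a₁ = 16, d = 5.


aₙ = 16 + (49-1)×5 = 256
Sₙ = n(a₁+aₙ)/2 = 49×(16+256)/2
= 49×272/2 = 6664

S_49 = 6664


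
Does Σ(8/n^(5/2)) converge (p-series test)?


p-series test: Σ c/n^p converges if p > 1, diverges if p ≤ 1 (constant c > 0 doesn't affect convergence).
p = 5/2
5/2 > 1 → CONVERGES

Converges (p = 5/2 > 1)


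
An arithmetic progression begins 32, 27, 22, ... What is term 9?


aₙ = a₁ + (n-1)d
= 32 + (9-1)×-5
= 32 - 40
= -8

a_9 = -8


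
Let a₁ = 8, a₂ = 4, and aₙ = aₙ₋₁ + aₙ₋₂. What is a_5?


Computing iteratively: 8, 4, 12, 16, 28
a_5 = 28

a_5 = 28


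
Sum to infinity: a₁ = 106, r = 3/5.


S∞ = a₁/(1-r) = 106/(1 - 3/5)
= 106/(2/5)
= 265

S∞ = 265


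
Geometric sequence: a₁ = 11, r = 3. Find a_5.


aₙ = a₁·r^(n-1)
= 11×3^4
= 11×81
= 891

a_5 = 891


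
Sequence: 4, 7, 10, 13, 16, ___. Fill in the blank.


Pattern: arithmetic (d=3)
Terms: 4, 7, 10, 13, 16
Next term = 19

Next term = 19


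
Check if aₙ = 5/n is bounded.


a₁ = 5, a₂ = 5/2, a₃ = 5/3, ...
0 < aₙ ≤ 5 for all n ≥ 1
Lower bound: 0, Upper bound: 5
The sequence IS bounded

Bounded (0 < aₙ ≤ 5)


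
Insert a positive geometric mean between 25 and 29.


GM = √(25×29) = √725 = 26.9258

GM = 26.9258


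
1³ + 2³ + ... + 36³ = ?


n(n+1)/2 = 36×37/2 = 666
Σk³ = 666² = 443556

Σk³ = 443556


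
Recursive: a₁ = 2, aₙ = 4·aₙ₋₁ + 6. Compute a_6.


Computing step by step:
a_1 = 2
a_2 = 14
a_3 = 62
a_4 = 254
a_5 = 1022
a_6 = 4094


a_6 = 4094


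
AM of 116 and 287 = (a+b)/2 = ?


AM = (116 + 287)/2 = 403/2 = 201.5

AM = 201.5


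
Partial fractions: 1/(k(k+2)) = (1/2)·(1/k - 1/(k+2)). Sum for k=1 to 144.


1/(k(k+2)) = (1/2)·(1/k - 1/(k+2)) (partial fractions)
Telescoping: Σ = (1/2)·(1 + 1/2 - 1/145 - 1/146) = 7866/10585

Sum = 7866/10585


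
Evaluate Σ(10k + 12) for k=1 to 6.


Σ(10k+12) = 10·Σk + 12·n
= 10·21 + 12·6
= 210 + 72 = 282

Σ = 282


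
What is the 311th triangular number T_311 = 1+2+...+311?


n(n+1)/2 = 311×312/2 = 97032/2 = 48516

Σk = 48516


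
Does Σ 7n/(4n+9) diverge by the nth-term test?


lim(n→∞) 7n/(4n+9) = 7/4 = 7/4  (divide numerator and denominator by n)
lim aₙ = 7/4 ≠ 0 → series DIVERGES

Diverges (lim aₙ = 7/4 ≠ 0)


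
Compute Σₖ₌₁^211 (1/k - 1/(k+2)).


Telescoping with gap 2: two head and two tail terms survive.
= (1 + 1/2) - (1/212 + 1/213)
= 3/2 - 1/212 - 1/213 = 67309/45156

Sum = 67309/45156


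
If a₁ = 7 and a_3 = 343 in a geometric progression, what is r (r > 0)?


r^(n-1) = aₙ/a₁
r^2 = 343/7 = 49
r = 49^(1/2)
= ±7; taking r > 0 gives r = 7

r = 7


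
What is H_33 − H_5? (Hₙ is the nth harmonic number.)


Σₖ₌6^33 1/k = 1/6 + 1/7 + 1/8 + ... + 1/33
= 23701413189829/13127595717600
≈ 1.8055

Sum = 23701413189829/13127595717600 ≈ 1.8055


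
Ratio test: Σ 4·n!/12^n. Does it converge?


aₙ = 4·n!/12^n
a_{n+1}/aₙ = (n+1)!/12^(n+1) × 12^n/n!  (constant 4 cancels)
= (n+1)/12
L = lim(n→∞) (n+1)/12 = ∞
L > 1 → series DIVERGES

Diverges (ratio test: L = ∞ > 1)


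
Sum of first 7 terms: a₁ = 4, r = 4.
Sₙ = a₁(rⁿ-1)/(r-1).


Sₙ = 4×(4^7 - 1)/(4 - 1)
= 4×(16384 - 1)/3
= 4×16383/3
= 21844

S_7 = 21844


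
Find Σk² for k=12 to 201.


Σₖ₌12^201 k² = Σₖ₌₁^201 k² − Σₖ₌₁^11 k²
= 201·202·403/6 − 11·12·23/6
= 2727101 − 506 = 2726595

Σk² = 2726595


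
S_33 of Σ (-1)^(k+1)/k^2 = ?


S = 1 - 1/4 + 1/9 - 1/16 + 1/25 - 1/36 + 1/49 - 1/64 ± ...
= 0.8229
(Full series converges to +π²/12 ≈ +0.8225)

S_33 = 0.8229


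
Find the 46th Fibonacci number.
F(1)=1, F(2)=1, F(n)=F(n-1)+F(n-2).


Fibonacci sequence: 1, 1, 2, 3, 5, 8, 13, 21, 34, 55, 89, ...
F(46) = 1836311903

F(46) = 1836311903


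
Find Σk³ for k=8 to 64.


Σₖ₌8^64 k³ = [64·65/2]² − [7·8/2]²
= 4326400 − 784 = 4325616

Σk³ = 4325616


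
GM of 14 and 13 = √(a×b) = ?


GM = √(14×13) = √182 = 13.4907

GM = 13.4907


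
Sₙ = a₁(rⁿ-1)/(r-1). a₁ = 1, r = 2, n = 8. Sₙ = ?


Sₙ = 1×(2^8 - 1)/(2 - 1)
= 1×(256 - 1)/1
= 1×255/1
= 255

S_8 = 255


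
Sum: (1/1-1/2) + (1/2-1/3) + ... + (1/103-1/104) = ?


Telescoping: adjacent terms cancel.
= 1/1 - 1/104
= 1 - 1/104 = 103/104

Sum = 103/104


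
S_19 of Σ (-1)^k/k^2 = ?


S = -1 + 1/4 - 1/9 + 1/16 - 1/25 + 1/36 - 1/49 + 1/64 ± ...
= -0.8238
(Full series converges to -π²/12 ≈ -0.8225)

S_19 = -0.8238


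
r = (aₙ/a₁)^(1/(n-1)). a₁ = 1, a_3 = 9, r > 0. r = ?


r^(n-1) = aₙ/a₁
r^2 = 9/1 = 9
r = 9^(1/2)
= ±3; taking r > 0 gives r = 3

r = 3


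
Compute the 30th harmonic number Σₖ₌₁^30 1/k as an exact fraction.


H_30 = 1/1 + 1/2 + 1/3 + ... + 1/30
= 9304682830147/2329089562800
≈ 3.995

H_30 = 9304682830147/2329089562800 ≈ 3.995


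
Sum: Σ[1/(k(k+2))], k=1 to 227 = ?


1/(k(k+2)) = (1/2)·(1/k - 1/(k+2)) (partial fractions)
Telescoping: Σ = (1/2)·(1 + 1/2 - 1/228 - 1/229) = 77861/104424

Sum = 77861/104424


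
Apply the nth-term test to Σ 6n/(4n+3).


lim(n→∞) 6n/(4n+3) = 6/4 = 3/2  (divide numerator and denominator by n)
lim aₙ = 3/2 ≠ 0 → series DIVERGES

Diverges (lim aₙ = 3/2 ≠ 0)


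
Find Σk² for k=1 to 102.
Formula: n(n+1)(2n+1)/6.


n = 102
n(n+1)(2n+1)/6 = 102×103×205/6
= 2153730/6 = 358955

Σk² = 358955


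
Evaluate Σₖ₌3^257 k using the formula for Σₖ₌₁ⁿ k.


Σₖ₌3^257 k = Σₖ₌₁^257 k − Σₖ₌₁^2 k
= 257·258/2 − 2·3/2
= 33153 − 3 = 33150

Σk = 33150


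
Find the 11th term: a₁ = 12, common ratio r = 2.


aₙ = a₁·r^(n-1)
= 12×2^10
= 12×1024
= 12288

a_11 = 12288


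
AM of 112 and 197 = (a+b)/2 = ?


AM = (112 + 197)/2 = 309/2 = 154.5

AM = 154.5


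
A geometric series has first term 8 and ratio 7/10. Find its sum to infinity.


S∞ = a₁/(1-r) = 8/(1 - 7/10)
= 8/(3/10)
= 80/3

S∞ = 80/3


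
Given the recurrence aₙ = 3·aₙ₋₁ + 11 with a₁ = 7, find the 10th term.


Computing step by step:
a_1 = 7
a_2 = 32
a_3 = 107
a_4 = 332
a_5 = 1007
a_6 = 3032
a_7 = 9107
a_8 = 27332
a_9 = 82007
a_10 = 246032


a_10 = 246032


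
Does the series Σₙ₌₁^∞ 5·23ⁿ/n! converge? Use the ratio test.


aₙ = 5·23^n/n!
a_{n+1}/aₙ = 23^(n+1)/(n+1)! × n!/23^n  (constant 5 cancels)
= 23/(n+1)
L = lim(n→∞) 23/(n+1) = 0
L < 1 → series CONVERGES

Converges (ratio test: L = 0 < 1)


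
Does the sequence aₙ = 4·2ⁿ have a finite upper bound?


aₙ = 4·2ⁿ → as n→∞, aₙ→∞ (since base 2 > 1)
No finite upper bound exists
The sequence is UNBOUNDED

Unbounded (aₙ → ∞ as n → ∞)


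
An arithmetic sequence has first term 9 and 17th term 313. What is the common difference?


d = (aₙ - a₁)/(n-1)
= (313 - 9)/(17-1)
= 304/16 = 19

d = 19


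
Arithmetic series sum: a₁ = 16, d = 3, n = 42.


aₙ = 16 + (42-1)×3 = 139
Sₙ = n(a₁+aₙ)/2 = 42×(16+139)/2
= 42×155/2 = 3255

S_42 = 3255


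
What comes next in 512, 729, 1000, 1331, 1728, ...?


Pattern: perfect cubes: n³
Terms: 512, 729, 1000, 1331, 1728
Next term = 2197

Next term = 2197


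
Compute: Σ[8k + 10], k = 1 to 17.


Σ(8k+10) = 8·Σk + 10·n
= 8·153 + 10·17
= 1224 + 170 = 1394

Σ = 1394


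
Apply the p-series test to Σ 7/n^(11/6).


p-series test: Σ c/n^p converges if p > 1, diverges if p ≤ 1 (constant c > 0 doesn't affect convergence).
p = 11/6
11/6 > 1 → CONVERGES

Converges (p = 11/6 > 1)


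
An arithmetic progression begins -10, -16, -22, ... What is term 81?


aₙ = a₁ + (n-1)d
= -10 + (81-1)×-6
= -10 - 480
= -490

a_81 = -490


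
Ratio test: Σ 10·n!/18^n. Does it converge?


aₙ = 10·n!/18^n
a_{n+1}/aₙ = (n+1)!/18^(n+1) × 18^n/n!  (constant 10 cancels)
= (n+1)/18
L = lim(n→∞) (n+1)/18 = ∞
L > 1 → series DIVERGES

Diverges (ratio test: L = ∞ > 1)


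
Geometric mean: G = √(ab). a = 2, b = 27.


GM = √(2×27) = √54 = 7.3485

GM = 7.3485


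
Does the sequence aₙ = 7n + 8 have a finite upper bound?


aₙ = 7n + 8 → as n→∞, aₙ→∞
No finite upper bound exists
The sequence is UNBOUNDED

Unbounded (aₙ → ∞ as n → ∞)


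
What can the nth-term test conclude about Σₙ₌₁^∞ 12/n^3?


lim(n→∞) 12/n^3 = 0
lim aₙ = 0 → nth-term test is INCONCLUSIVE
(Need other tests; this is actually a convergent p-series with p=3 > 1)

Inconclusive (lim aₙ = 0; need another test)


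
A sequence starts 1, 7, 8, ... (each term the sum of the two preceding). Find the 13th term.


Computing iteratively: 1, 7, 8, 15, 23, 38, 61, 99, 160, 259, 419, 678, ...
a_13 = 1097

a_13 = 1097


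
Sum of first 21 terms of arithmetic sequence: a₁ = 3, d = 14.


aₙ = 3 + (21-1)×14 = 283
Sₙ = n(a₁+aₙ)/2 = 21×(3+283)/2
= 21×286/2 = 3003

S_21 = 3003


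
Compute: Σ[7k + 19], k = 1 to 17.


Σ(7k+19) = 7·Σk + 19·n
= 7·153 + 19·17
= 1071 + 323 = 1394

Σ = 1394


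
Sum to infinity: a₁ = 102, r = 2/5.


S∞ = a₁/(1-r) = 102/(1 - 2/5)
= 102/(3/5)
= 170

S∞ = 170


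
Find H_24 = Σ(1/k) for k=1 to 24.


H_24 = 1/1 + 1/2 + 1/3 + ... + 1/24
= 1347822955/356948592
≈ 3.776

H_24 = 1347822955/356948592 ≈ 3.776


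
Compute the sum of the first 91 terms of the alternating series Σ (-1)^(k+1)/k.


S = 1 - 1/2 + 1/3 - 1/4 + 1/5 - 1/6 + 1/7 - 1/8 ± ...
= 0.6986
(Full series converges to +ln(2) ≈ +0.6931)

S_91 = 0.6986


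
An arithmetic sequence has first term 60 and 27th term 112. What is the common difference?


d = (aₙ - a₁)/(n-1)
= (112 - 60)/(27-1)
= 52/26 = 2

d = 2


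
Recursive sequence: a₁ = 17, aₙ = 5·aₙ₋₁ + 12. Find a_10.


Computing step by step:
a_1 = 17
a_2 = 97
a_3 = 497
a_4 = 2497
a_5 = 12497
a_6 = 62497
a_7 = 312497
a_8 = 1562497
a_9 = 7812497
a_10 = 39062497


a_10 = 39062497


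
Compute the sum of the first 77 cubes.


n(n+1)/2 = 77×78/2 = 3003
Σk³ = 3003² = 9018009

Σk³ = 9018009


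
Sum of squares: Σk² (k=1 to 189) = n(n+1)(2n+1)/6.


n = 189
n(n+1)(2n+1)/6 = 189×190×379/6
= 13609890/6 = 2268315

Σk² = 2268315


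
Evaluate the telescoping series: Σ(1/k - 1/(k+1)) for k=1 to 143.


Telescoping: adjacent terms cancel.
= 1/1 - 1/144
= 1 - 1/144 = 143/144

Sum = 143/144


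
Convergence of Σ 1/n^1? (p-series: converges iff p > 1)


p-series test: Σ c/n^p converges if p > 1, diverges if p ≤ 1 (constant c > 0 doesn't affect convergence).
p = 1
1 ≤ 1 → DIVERGES

Diverges (p = 1 ≤ 1)


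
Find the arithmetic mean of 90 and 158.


AM = (90 + 158)/2 = 248/2 = 124

AM = 124


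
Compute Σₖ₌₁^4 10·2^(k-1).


Sₙ = 10×(2^4 - 1)/(2 - 1)
= 10×(16 - 1)/1
= 10×15/1
= 150

S_4 = 150


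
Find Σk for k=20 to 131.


Σₖ₌20^131 k = Σₖ₌₁^131 k − Σₖ₌₁^19 k
= 131·132/2 − 19·20/2
= 8646 − 190 = 8456

Σk = 8456


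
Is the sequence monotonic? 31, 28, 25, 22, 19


Differences: -3, -3, -3, -3
All differences < 0 → strictly DECREASING

Monotonically decreasing


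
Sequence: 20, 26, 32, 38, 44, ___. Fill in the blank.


Pattern: arithmetic (d=6)
Terms: 20, 26, 32, 38, 44
Next term = 50

Next term = 50


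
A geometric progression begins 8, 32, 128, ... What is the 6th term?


aₙ = a₁·r^(n-1)
= 8×4^5
= 8×1024
= 8192

a_6 = 8192


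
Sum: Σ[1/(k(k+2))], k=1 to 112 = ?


1/(k(k+2)) = (1/2)·(1/k - 1/(k+2)) (partial fractions)
Telescoping: Σ = (1/2)·(1 + 1/2 - 1/113 - 1/114) = 4774/6441

Sum = 4774/6441


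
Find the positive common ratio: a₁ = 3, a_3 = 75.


r^(n-1) = aₙ/a₁
r^2 = 75/3 = 25
r = 25^(1/2)
= ±5; taking r > 0 gives r = 5

r = 5


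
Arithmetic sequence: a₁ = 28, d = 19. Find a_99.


aₙ = a₁ + (n-1)d
= 28 + (99-1)×19
= 28 + 1862
= 1890

a_99 = 1890


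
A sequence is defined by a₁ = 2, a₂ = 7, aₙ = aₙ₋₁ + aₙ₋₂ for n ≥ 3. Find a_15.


Computing iteratively: 2, 7, 9, 16, 25, 41, 66, 107, 173, 280, 453, 733, ...
a_15 = 3105

a_15 = 3105


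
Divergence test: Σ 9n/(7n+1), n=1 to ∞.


lim(n→∞) 9n/(7n+1) = 9/7 = 9/7  (divide numerator and denominator by n)
lim aₙ = 9/7 ≠ 0 → series DIVERGES

Diverges (lim aₙ = 9/7 ≠ 0)


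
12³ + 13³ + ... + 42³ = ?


Σₖ₌12^42 k³ = [42·43/2]² − [11·12/2]²
= 815409 − 4356 = 811053

Σk³ = 811053


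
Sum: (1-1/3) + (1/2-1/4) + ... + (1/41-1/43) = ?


Telescoping with gap 2: two head and two tail terms survive.
= (1 + 1/2) - (1/42 + 1/43)
= 3/2 - 1/42 - 1/43 = 1312/903

Sum = 1312/903


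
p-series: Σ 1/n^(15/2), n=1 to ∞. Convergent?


p-series test: Σ c/n^p converges if p > 1, diverges if p ≤ 1 (constant c > 0 doesn't affect convergence).
p = 15/2
15/2 > 1 → CONVERGES

Converges (p = 15/2 > 1)


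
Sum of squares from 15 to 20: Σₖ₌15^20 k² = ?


Σₖ₌15^20 k² = Σₖ₌₁^20 k² − Σₖ₌₁^14 k²
= 20·21·41/6 − 14·15·29/6
= 2870 − 1015 = 1855

Σk² = 1855


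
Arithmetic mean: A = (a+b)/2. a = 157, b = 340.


AM = (157 + 340)/2 = 497/2 = 248.5

AM = 248.5


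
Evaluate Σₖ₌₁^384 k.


n(n+1)/2 = 384×385/2 = 147840/2 = 73920

Σk = 73920


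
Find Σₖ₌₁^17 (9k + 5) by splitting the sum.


Σ(9k+5) = 9·Σk + 5·n
= 9·153 + 5·17
= 1377 + 85 = 1462

Σ = 1462


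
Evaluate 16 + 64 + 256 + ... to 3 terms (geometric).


Sₙ = 16×(4^3 - 1)/(4 - 1)
= 16×(64 - 1)/3
= 16×63/3
= 336

S_3 = 336


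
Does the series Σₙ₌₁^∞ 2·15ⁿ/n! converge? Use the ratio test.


aₙ = 2·15^n/n!
a_{n+1}/aₙ = 15^(n+1)/(n+1)! × n!/15^n  (constant 2 cancels)
= 15/(n+1)
L = lim(n→∞) 15/(n+1) = 0
L < 1 → series CONVERGES

Converges (ratio test: L = 0 < 1)


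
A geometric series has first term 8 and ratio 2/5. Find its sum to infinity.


S∞ = a₁/(1-r) = 8/(1 - 2/5)
= 8/(3/5)
= 40/3

S∞ = 40/3


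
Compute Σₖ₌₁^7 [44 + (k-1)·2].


aₙ = 44 + (7-1)×2 = 56
Sₙ = n(a₁+aₙ)/2 = 7×(44+56)/2
= 7×100/2 = 350

S_7 = 350


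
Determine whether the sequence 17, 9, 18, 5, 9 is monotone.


Differences: -8, 9, -13, 4
Difference at position 2 is +9 (> 0) but position 1 is -8 (< 0) — sequence both rises and falls
→ NOT monotonic

Not monotonic


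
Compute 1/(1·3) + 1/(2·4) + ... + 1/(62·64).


1/(k(k+2)) = (1/2)·(1/k - 1/(k+2)) (partial fractions)
Telescoping: Σ = (1/2)·(1 + 1/2 - 1/63 - 1/64) = 5921/8064

Sum = 5921/8064


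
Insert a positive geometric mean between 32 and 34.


GM = √(32×34) = √1088 = 32.9848

GM = 32.9848


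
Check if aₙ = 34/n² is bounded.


a₁ = 34, a₂ = 34/4, a₃ = 34/9, ...
0 < aₙ ≤ 34 for all n ≥ 1
The sequence IS bounded

Bounded (0 < aₙ ≤ 34)


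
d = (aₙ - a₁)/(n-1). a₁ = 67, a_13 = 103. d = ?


d = (aₙ - a₁)/(n-1)
= (103 - 67)/(13-1)
= 36/12 = 3

d = 3


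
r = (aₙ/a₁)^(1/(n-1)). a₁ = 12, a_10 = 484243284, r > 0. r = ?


r^(n-1) = aₙ/a₁
r^9 = 484243284/12 = 40353607
r = 40353607^(1/9)
= 7

r = 7


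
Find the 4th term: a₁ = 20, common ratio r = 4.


aₙ = a₁·r^(n-1)
= 20×4^3
= 20×64
= 1280

a_4 = 1280


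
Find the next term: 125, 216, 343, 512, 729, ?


Pattern: perfect cubes: n³
Terms: 125, 216, 343, 512, 729
Next term = 1000

Next term = 1000


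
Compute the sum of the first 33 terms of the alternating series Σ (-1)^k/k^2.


S = -1 + 1/4 - 1/9 + 1/16 - 1/25 + 1/36 - 1/49 + 1/64 ± ...
= -0.8229
(Full series converges to -π²/12 ≈ -0.8225)

S_33 = -0.8229


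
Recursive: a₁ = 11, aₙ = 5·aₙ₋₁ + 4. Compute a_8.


Computing step by step:
a_1 = 11
a_2 = 59
a_3 = 299
a_4 = 1499
a_5 = 7499
a_6 = 37499
a_7 = 187499
a_8 = 937499


a_8 = 937499


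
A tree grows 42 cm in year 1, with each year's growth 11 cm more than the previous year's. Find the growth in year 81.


aₙ = a₁ + (n-1)d
= 42 + (81-1)×11
= 42 + 880
= 922

a_81 = 922


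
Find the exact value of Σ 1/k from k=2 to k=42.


Σₖ₌2^42 1/k = 1/2 + 1/3 + 1/4 + ... + 1/42
= 9464375460249419/2844937529085600
≈ 3.3267

Sum = 9464375460249419/2844937529085600 ≈ 3.3267


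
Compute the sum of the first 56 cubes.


n(n+1)/2 = 56×57/2 = 1596
Σk³ = 1596² = 2547216

Σk³ = 2547216


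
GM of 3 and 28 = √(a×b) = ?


GM = √(3×28) = √84 = 9.1652

GM = 9.1652


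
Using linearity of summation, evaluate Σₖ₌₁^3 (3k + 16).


Σ(3k+16) = 3·Σk + 16·n
= 3·6 + 16·3
= 18 + 48 = 66

Σ = 66


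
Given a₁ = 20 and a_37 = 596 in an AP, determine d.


d = (aₙ - a₁)/(n-1)
= (596 - 20)/(37-1)
= 576/36 = 16

d = 16


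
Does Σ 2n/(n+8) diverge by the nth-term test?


lim(n→∞) 2n/(n+8) = 2/1 = 2  (divide numerator and denominator by n)
lim aₙ = 2 ≠ 0 → series DIVERGES

Diverges (lim aₙ = 2 ≠ 0)


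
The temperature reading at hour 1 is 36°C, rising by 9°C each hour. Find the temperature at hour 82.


aₙ = a₁ + (n-1)d
= 36 + (82-1)×9
= 36 + 729
= 765

a_82 = 765


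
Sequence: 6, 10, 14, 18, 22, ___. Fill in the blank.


Pattern: arithmetic (d=4)
Terms: 6, 10, 14, 18, 22
Next term = 26

Next term = 26


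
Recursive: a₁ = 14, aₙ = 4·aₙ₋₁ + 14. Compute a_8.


Computing step by step:
a_1 = 14
a_2 = 70
a_3 = 294
a_4 = 1190
a_5 = 4774
a_6 = 19110
a_7 = 76454
a_8 = 305830


a_8 = 305830


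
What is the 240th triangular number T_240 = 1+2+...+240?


n(n+1)/2 = 240×241/2 = 57840/2 = 28920

Σk = 28920


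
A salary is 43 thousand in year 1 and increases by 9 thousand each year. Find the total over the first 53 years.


aₙ = 43 + (53-1)×9 = 511
Sₙ = n(a₁+aₙ)/2 = 53×(43+511)/2
= 53×554/2 = 14681

S_53 = 14681


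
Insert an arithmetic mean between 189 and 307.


AM = (189 + 307)/2 = 496/2 = 248

AM = 248


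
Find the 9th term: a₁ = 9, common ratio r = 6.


aₙ = a₁·r^(n-1)
= 9×6^8
= 9×1679616
= 15116544

a_9 = 15116544


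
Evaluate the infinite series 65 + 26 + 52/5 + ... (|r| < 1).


S∞ = a₁/(1-r) = 65/(1 - 2/5)
= 65/(3/5)
= 325/3

S∞ = 325/3


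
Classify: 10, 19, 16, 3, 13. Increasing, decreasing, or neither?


Differences: 9, -3, -13, 10
Difference at position 1 is +9 (> 0) but position 2 is -3 (< 0) — sequence both rises and falls
→ NOT monotonic

Not monotonic


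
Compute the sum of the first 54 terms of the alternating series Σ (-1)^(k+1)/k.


S = 1 - 1/2 + 1/3 - 1/4 + 1/5 - 1/6 + 1/7 - 1/8 ± ...
= 0.684
(Full series converges to +ln(2) ≈ +0.6931)

S_54 = 0.684


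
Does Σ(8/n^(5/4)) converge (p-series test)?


p-series test: Σ c/n^p converges if p > 1, diverges if p ≤ 1 (constant c > 0 doesn't affect convergence).
p = 5/4
5/4 > 1 → CONVERGES

Converges (p = 5/4 > 1)


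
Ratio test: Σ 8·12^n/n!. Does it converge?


aₙ = 8·12^n/n!
a_{n+1}/aₙ = 12^(n+1)/(n+1)! × n!/12^n  (constant 8 cancels)
= 12/(n+1)
L = lim(n→∞) 12/(n+1) = 0
L < 1 → series CONVERGES

Converges (ratio test: L = 0 < 1)


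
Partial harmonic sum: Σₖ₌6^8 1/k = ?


Σₖ₌6^8 1/k = 1/6 + 1/7 + 1/8
= 73/168
≈ 0.4345

Sum = 73/168 ≈ 0.4345


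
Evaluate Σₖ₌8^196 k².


Σₖ₌8^196 k² = Σₖ₌₁^196 k² − Σₖ₌₁^7 k²
= 196·197·393/6 − 7·8·15/6
= 2529086 − 140 = 2528946

Σk² = 2528946


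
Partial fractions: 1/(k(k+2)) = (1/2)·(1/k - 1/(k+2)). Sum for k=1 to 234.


1/(k(k+2)) = (1/2)·(1/k - 1/(k+2)) (partial fractions)
Telescoping: Σ = (1/2)·(1 + 1/2 - 1/235 - 1/236) = 82719/110920

Sum = 82719/110920


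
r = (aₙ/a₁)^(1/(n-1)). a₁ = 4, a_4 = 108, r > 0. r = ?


r^(n-1) = aₙ/a₁
r^3 = 108/4 = 27
r = 27^(1/3)
= 3

r = 3


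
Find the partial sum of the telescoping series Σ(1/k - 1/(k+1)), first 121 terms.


Telescoping: adjacent terms cancel.
= 1/1 - 1/122
= 1 - 1/122 = 121/122

Sum = 121/122
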